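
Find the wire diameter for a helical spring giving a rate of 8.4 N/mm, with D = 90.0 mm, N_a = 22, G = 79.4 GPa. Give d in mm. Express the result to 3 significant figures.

d = (8D³N_a·k / G)^(1/4) = (8·90.0³·22·8.4 / (79.4×10³))^0.25
  = (13574)^0.25 = 10.7938 mm

10.8 mm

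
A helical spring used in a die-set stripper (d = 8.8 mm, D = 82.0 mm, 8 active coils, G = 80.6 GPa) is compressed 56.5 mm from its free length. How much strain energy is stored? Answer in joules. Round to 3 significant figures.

k = Gd⁴/(8D³N_a) = (80.6×10³)(8.8⁴)/(8·82.0³·8) = 13.698 N/mm
U = ½kδ² = 0.5 × 13.698 × 56.5² = 21863 N·mm = 21.863 J

21.9 J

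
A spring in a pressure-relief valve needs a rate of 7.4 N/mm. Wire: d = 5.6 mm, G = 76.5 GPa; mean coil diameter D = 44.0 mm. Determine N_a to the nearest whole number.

N_a = Gd⁴/(8D³k) = (76.5×10³ × 5.6⁴)/(8 × 44.0³ × 7.4)
    = 7.52339e+07 / 5.04289e+06 = 14.92 → 15 coils

15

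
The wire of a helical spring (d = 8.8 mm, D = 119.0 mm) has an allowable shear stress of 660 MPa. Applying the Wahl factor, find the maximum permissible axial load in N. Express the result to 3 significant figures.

1340 N

C = D/d = 119.0/8.8 = 13.5227
K_W = (4C−1)/(4C−4) + 0.615/C = 53.091/50.091 + 0.0455 = 1.1054
τ_max = K·8FD/(πd³) → F_max = τ_allow·πd³/(8DK)
F_max = 660·π·8.8³/(8·119.0·1.1054) = 1.413e+06/1052.3 = 1342.8 N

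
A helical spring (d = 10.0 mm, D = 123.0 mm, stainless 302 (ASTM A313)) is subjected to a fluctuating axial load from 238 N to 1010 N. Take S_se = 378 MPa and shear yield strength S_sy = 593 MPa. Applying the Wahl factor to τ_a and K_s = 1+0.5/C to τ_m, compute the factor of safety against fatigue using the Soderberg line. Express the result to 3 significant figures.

C = D/d = 123.0/10.0 = 12.3000; K_W = (4C−1)/(4C−4)+0.615/C = 1.1164; K_s = 1+0.5/C = 1.0407
F_a = (F_max−F_min)/2 = 386 N; F_m = (F_max+F_min)/2 = 624 N
τ_a = K_W·8F_aD/(πd³) = 1.1164 × 120.9 = 134.97 MPa
τ_m = K_s·8F_mD/(πd³) = 1.0407 × 195.45 = 203.39 MPa
Soderberg: 1/n_f = τ_a/S_se + τ_m/S_sy = 134.97/378 + 203.39/593 = 0.35707 + 0.34299 = 0.70006
n_f = 1/0.70006 = 1.428

1.43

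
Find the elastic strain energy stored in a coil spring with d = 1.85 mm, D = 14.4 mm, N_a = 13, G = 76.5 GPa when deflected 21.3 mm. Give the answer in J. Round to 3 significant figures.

k = Gd⁴/(8D³N_a) = (76.5×10³)(1.85⁴)/(8·14.4³·13) = 2.8855 N/mm
U = ½kδ² = 0.5 × 2.8855 × 21.3² = 654.57 N·mm = 0.65457 J

0.655 J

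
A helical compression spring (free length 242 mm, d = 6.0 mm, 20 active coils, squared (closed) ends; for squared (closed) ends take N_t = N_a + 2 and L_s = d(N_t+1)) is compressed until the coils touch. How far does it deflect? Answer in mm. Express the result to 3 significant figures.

104 mm

N_t = 22; L_s = 6.0·23 = 138 mm
δ_solid = L₀ − L_s = 242 − 138 = 104 mm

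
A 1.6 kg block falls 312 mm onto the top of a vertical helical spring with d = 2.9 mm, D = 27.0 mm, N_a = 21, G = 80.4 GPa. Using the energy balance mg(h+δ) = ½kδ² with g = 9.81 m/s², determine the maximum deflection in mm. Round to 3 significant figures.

k = Gd⁴/(8D³N_a) = (80.4×10³)(2.9⁴)/(8·27.0³·21) = 1.7197 N/mm
W = mg = 1.6 × 9.81 = 15.696 N
½kδ² − Wδ − Wh = 0 → δ = (W + √(W² + 2kWh))/k
δ = (15.696 + √(246.36 + 16843.1))/1.7197 = (15.696 + 130.73)/1.7197 = 85.145 mm

85.1 mm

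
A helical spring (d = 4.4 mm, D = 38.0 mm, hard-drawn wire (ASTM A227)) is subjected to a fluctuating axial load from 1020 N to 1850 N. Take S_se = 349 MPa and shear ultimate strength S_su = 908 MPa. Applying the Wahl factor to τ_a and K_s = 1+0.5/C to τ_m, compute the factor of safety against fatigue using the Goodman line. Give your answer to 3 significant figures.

C = D/d = 38.0/4.4 = 8.6364; K_W = (4C−1)/(4C−4)+0.615/C = 1.1694; K_s = 1+0.5/C = 1.0579
F_a = (F_max−F_min)/2 = 415 N; F_m = (F_max+F_min)/2 = 1435 N
τ_a = K_W·8F_aD/(πd³) = 1.1694 × 471.43 = 551.3 MPa
τ_m = K_s·8F_mD/(πd³) = 1.0579 × 1630.1 = 1724.5 MPa
Goodman: 1/n_f = τ_a/S_se + τ_m/S_su = 551.3/349 + 1724.5/908 = 1.57965 + 1.89922 = 3.4789
n_f = 1/3.4789 = 0.2875

0.287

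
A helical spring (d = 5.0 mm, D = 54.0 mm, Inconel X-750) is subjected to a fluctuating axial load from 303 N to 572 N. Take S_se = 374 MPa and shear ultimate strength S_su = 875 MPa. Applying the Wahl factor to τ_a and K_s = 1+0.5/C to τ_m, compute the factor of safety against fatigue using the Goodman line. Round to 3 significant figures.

C = D/d = 54.0/5.0 = 10.8000; K_W = (4C−1)/(4C−4)+0.615/C = 1.1335; K_s = 1+0.5/C = 1.0463
F_a = (F_max−F_min)/2 = 134.5 N; F_m = (F_max+F_min)/2 = 437.5 N
τ_a = K_W·8F_aD/(πd³) = 1.1335 × 147.96 = 167.71 MPa
τ_m = K_s·8F_mD/(πd³) = 1.0463 × 481.28 = 503.57 MPa
Goodman: 1/n_f = τ_a/S_se + τ_m/S_su = 167.71/374 + 503.57/875 = 0.44842 + 0.57550 = 1.0239
n_f = 1/1.0239 = 0.9766

0.977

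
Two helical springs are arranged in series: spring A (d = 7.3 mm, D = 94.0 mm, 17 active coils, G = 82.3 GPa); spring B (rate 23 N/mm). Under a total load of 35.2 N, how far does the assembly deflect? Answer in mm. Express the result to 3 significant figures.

18.5 mm

k_A = Gd⁴/(8D³N_a) = (82.3×10³)(7.3⁴)/(8·94.0³·17) = 2.069 N/mm
Series: 1/k_eq = 1/2.069 + 1/23 = 0.52679; k_eq = 1.8983 N/mm
δ = F/k_eq = 35.2/1.8983 = 18.543 mm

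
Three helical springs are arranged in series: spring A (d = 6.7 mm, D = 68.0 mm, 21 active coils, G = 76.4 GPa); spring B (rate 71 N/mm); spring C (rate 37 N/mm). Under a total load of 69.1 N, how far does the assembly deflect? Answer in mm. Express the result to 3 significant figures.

k_A = Gd⁴/(8D³N_a) = (76.4×10³)(6.7⁴)/(8·68.0³·21) = 2.9144 N/mm
Series: 1/k_eq = 1/2.9144 + 1/71 + 1/37 = 0.38423; k_eq = 2.6026 N/mm
δ = F/k_eq = 69.1/2.6026 = 26.55 mm

26.6 mm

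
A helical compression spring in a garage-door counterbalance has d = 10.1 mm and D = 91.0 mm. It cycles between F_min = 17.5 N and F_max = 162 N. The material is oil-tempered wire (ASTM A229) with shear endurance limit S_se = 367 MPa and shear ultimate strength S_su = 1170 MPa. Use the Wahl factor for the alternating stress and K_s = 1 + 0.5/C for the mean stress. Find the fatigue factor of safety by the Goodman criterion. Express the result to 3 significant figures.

14.4

C = D/d = 91.0/10.1 = 9.0099; K_W = (4C−1)/(4C−4)+0.615/C = 1.1619; K_s = 1+0.5/C = 1.0555
F_a = (F_max−F_min)/2 = 72.25 N; F_m = (F_max+F_min)/2 = 89.75 N
τ_a = K_W·8F_aD/(πd³) = 1.1619 × 16.25 = 18.881 MPa
τ_m = K_s·8F_mD/(πd³) = 1.0555 × 20.186 = 21.306 MPa
Goodman: 1/n_f = τ_a/S_se + τ_m/S_su = 18.881/367 + 21.306/1170 = 0.05145 + 0.01821 = 0.069657
n_f = 1/0.069657 = 14.36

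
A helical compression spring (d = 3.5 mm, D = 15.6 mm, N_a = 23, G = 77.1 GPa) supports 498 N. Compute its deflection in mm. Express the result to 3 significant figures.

k = Gd⁴/(8D³N_a) = (77.1×10³)(3.5⁴)/(8·15.6³·23) = 16.563 N/mm
δ = F/k = 498 / 16.563 = 30.067 mm

30.1 mm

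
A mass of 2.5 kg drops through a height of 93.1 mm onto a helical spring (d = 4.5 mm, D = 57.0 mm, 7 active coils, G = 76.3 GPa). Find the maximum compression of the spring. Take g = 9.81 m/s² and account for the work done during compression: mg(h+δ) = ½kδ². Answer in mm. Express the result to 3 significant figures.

47.9 mm

k = Gd⁴/(8D³N_a) = (76.3×10³)(4.5⁴)/(8·57.0³·7) = 3.0169 N/mm
W = mg = 2.5 × 9.81 = 24.525 N
½kδ² − Wδ − Wh = 0 → δ = (W + √(W² + 2kWh))/k
δ = (24.525 + √(601.48 + 13776.9))/3.0169 = (24.525 + 119.91)/3.0169 = 47.875 mm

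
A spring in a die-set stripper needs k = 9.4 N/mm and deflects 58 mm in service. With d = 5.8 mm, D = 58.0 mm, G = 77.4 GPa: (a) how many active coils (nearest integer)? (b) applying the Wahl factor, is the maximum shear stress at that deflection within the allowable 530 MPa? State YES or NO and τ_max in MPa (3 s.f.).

(a) 6 coils; (b) YES, τ_max = 470 MPa

N_a = Gd⁴/(8D³k) = (77.4×10³)(5.8⁴)/(8·58.0³·9.4) = 5.97 → N_a = 6
Actual rate k = Gd⁴/(8D³·6) = 9.3525 N/mm
Working load F = kδ = 9.3525·58 = 542.44 N
C = 58.0/5.8 = 10.0000; K_W = (4C−1)/(4C−4)+0.615/C = 1.1448
τ_max = K_W·8FD/(πd³) = 1.1448·410.62 = 470.09 MPa
τ_max ≤ 530 MPa → acceptable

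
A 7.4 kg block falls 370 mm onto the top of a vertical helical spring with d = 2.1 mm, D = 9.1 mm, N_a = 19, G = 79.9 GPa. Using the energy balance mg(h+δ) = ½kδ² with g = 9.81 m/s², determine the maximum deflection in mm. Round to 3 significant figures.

68.5 mm

k = Gd⁴/(8D³N_a) = (79.9×10³)(2.1⁴)/(8·9.1³·19) = 13.566 N/mm
W = mg = 7.4 × 9.81 = 72.594 N
½kδ² − Wδ − Wh = 0 → δ = (W + √(W² + 2kWh))/k
δ = (72.594 + √(5269.9 + 728767))/13.566 = (72.594 + 856.76)/13.566 = 68.505 mm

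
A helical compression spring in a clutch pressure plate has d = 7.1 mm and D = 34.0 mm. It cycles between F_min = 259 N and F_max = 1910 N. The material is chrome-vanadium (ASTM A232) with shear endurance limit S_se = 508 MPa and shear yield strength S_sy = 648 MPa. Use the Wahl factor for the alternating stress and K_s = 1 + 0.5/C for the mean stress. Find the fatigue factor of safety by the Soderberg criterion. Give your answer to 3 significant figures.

1.03

C = D/d = 34.0/7.1 = 4.7887; K_W = (4C−1)/(4C−4)+0.615/C = 1.3264; K_s = 1+0.5/C = 1.1044
F_a = (F_max−F_min)/2 = 825.5 N; F_m = (F_max+F_min)/2 = 1084.5 N
τ_a = K_W·8F_aD/(πd³) = 1.3264 × 199.69 = 264.87 MPa
τ_m = K_s·8F_mD/(πd³) = 1.1044 × 262.35 = 289.74 MPa
Soderberg: 1/n_f = τ_a/S_se + τ_m/S_sy = 264.87/508 + 289.74/648 = 0.52139 + 0.44713 = 0.96852
n_f = 1/0.96852 = 1.033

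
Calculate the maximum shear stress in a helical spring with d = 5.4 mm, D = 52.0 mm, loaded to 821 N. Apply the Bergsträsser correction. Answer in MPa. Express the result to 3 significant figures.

788 MPa

Spring index C = D/d = 52.0/5.4 = 9.6296
K_B = (4C+2)/(4C−3) = 40.519/35.519 = 1.1408
τ₀ = 8FD/(πd³) = 8·821·52.0/(π·5.4³) = 341536/494.69 = 690.41 MPa
τ_max = K·τ₀ = 1.1408 × 690.41 = 787.6 MPa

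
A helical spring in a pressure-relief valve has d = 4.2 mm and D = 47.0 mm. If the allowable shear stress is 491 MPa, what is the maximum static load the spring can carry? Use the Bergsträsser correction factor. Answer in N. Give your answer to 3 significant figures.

271 N

C = D/d = 47.0/4.2 = 11.1905
K_B = (4C+2)/(4C−3) = 46.762/41.762 = 1.1197
τ_max = K·8FD/(πd³) → F_max = τ_allow·πd³/(8DK)
F_max = 491·π·4.2³/(8·47.0·1.1197) = 1.1428e+05/421.02 = 271.44 N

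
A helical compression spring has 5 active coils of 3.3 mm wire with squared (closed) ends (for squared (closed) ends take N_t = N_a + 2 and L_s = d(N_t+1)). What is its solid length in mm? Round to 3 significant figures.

26.4 mm

squared (closed) ends: N_t = N_a + 2 = 5 + 2 = 7
L_s = d·(N_t+1) = 3.3 × 8 = 26.4 mm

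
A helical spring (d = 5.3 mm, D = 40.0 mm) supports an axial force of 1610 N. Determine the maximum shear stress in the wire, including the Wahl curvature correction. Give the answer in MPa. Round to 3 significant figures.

Spring index C = D/d = 40.0/5.3 = 7.5472
K_W = (4C−1)/(4C−4) + 0.615/C = 29.189/26.189 + 0.0815 = 1.1960
τ₀ = 8FD/(πd³) = 8·1610·40.0/(π·5.3³) = 515200/467.71 = 1101.5 MPa
τ_max = K·τ₀ = 1.1960 × 1101.5 = 1317.5 MPa

1320 MPa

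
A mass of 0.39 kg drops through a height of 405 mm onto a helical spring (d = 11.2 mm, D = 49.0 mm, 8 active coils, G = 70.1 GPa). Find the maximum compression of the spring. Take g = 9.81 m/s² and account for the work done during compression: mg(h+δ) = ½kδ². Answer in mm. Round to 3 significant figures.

4.63 mm

k = Gd⁴/(8D³N_a) = (70.1×10³)(11.2⁴)/(8·49.0³·8) = 146.49 N/mm
W = mg = 0.39 × 9.81 = 3.8259 N
½kδ² − Wδ − Wh = 0 → δ = (W + √(W² + 2kWh))/k
δ = (3.8259 + √(14.638 + 453984))/146.49 = (3.8259 + 673.79)/146.49 = 4.6256 mm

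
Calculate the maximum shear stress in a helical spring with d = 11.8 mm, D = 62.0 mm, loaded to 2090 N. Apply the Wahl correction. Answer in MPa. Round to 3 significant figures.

Spring index C = D/d = 62.0/11.8 = 5.2542
K_W = (4C−1)/(4C−4) + 0.615/C = 20.017/17.017 + 0.1170 = 1.2933
τ₀ = 8FD/(πd³) = 8·2090·62.0/(π·11.8³) = 1.03664e+06/5161.7 = 200.83 MPa
τ_max = K·τ₀ = 1.2933 × 200.83 = 259.74 MPa

260 MPa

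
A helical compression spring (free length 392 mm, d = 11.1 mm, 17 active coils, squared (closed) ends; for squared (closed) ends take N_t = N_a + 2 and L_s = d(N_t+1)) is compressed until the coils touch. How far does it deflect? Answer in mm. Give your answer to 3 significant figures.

N_t = 19; L_s = 11.1·20 = 222 mm
δ_solid = L₀ − L_s = 392 − 222 = 170 mm

170 mm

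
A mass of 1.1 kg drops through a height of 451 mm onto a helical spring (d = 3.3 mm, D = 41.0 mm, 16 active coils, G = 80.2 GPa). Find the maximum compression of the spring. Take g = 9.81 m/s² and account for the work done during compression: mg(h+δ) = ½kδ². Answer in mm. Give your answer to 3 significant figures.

106 mm

k = Gd⁴/(8D³N_a) = (80.2×10³)(3.3⁴)/(8·41.0³·16) = 1.0781 N/mm
W = mg = 1.1 × 9.81 = 10.791 N
½kδ² − Wδ − Wh = 0 → δ = (W + √(W² + 2kWh))/k
δ = (10.791 + √(116.45 + 10493.9))/1.0781 = (10.791 + 103.01)/1.0781 = 105.55 mm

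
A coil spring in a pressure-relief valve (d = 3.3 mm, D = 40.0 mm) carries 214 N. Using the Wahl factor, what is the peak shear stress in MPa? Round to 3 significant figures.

678 MPa

Spring index C = D/d = 40.0/3.3 = 12.1212
K_W = (4C−1)/(4C−4) + 0.615/C = 47.485/44.485 + 0.0507 = 1.1182
τ₀ = 8FD/(πd³) = 8·214·40.0/(π·3.3³) = 68480/112.9 = 606.56 MPa
τ_max = K·τ₀ = 1.1182 × 606.56 = 678.24 MPa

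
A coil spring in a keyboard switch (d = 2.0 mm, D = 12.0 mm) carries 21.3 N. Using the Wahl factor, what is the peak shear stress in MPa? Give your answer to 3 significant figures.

102 MPa

Spring index C = D/d = 12.0/2.0 = 6.0000
K_W = (4C−1)/(4C−4) + 0.615/C = 23.000/20.000 + 0.1025 = 1.2525
τ₀ = 8FD/(πd³) = 8·21.3·12.0/(π·2.0³) = 2044.8/25.133 = 81.36 MPa
τ_max = K·τ₀ = 1.2525 × 81.36 = 101.9 MPa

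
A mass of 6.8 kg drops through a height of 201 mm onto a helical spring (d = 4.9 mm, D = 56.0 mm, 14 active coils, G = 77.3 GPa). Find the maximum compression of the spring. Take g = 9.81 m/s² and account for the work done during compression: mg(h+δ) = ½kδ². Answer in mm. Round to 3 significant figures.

142 mm

k = Gd⁴/(8D³N_a) = (77.3×10³)(4.9⁴)/(8·56.0³·14) = 2.2656 N/mm
W = mg = 6.8 × 9.81 = 66.708 N
½kδ² − Wδ − Wh = 0 → δ = (W + √(W² + 2kWh))/k
δ = (66.708 + √(4450 + 60755.5))/2.2656 = (66.708 + 255.35)/2.2656 = 142.15 mm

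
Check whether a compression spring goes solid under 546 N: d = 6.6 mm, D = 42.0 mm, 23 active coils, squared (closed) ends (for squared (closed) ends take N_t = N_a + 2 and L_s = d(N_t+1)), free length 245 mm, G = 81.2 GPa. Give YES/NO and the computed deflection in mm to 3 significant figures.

k = Gd⁴/(8D³N_a) = (81.2×10³)(6.6⁴)/(8·42.0³·23) = 11.302 N/mm
N_t = 25; L_s = 6.6·26 = 171.6 mm; δ_solid = L₀ − L_s = 245 − 171.6 = 73.4 mm
δ = F/k = 546/11.302 = 48.309 mm
δ < δ_solid → spring does not go solid

NO, δ = 48.3 mm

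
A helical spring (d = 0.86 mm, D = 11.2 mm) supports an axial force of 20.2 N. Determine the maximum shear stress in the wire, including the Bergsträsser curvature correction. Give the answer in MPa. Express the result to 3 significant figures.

Spring index C = D/d = 11.2/0.86 = 13.0233
K_B = (4C+2)/(4C−3) = 54.093/49.093 = 1.1018
τ₀ = 8FD/(πd³) = 8·20.2·11.2/(π·0.86³) = 1809.92/1.9982 = 905.76 MPa
τ_max = K·τ₀ = 1.1018 × 905.76 = 998.01 MPa

998 MPa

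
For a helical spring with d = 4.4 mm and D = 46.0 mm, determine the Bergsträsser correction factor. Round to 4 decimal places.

C = D/d = 46.0/4.4 = 10.4545
K_B = (4C+2)/(4C−3) = 43.818/38.818 = 1.1288

1.1288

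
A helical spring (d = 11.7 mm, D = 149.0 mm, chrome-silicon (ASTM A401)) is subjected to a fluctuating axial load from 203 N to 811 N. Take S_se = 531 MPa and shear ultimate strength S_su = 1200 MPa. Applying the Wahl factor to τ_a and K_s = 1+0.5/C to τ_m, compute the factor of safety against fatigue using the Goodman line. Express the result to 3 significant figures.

C = D/d = 149.0/11.7 = 12.7350; K_W = (4C−1)/(4C−4)+0.615/C = 1.1122; K_s = 1+0.5/C = 1.0393
F_a = (F_max−F_min)/2 = 304 N; F_m = (F_max+F_min)/2 = 507 N
τ_a = K_W·8F_aD/(πd³) = 1.1122 × 72.018 = 80.099 MPa
τ_m = K_s·8F_mD/(πd³) = 1.0393 × 120.11 = 124.83 MPa
Goodman: 1/n_f = τ_a/S_se + τ_m/S_su = 80.099/531 + 124.83/1200 = 0.15085 + 0.10402 = 0.25487
n_f = 1/0.25487 = 3.924

3.92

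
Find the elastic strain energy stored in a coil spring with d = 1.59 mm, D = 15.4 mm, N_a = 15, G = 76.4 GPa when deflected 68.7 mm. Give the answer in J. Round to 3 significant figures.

k = Gd⁴/(8D³N_a) = (76.4×10³)(1.59⁴)/(8·15.4³·15) = 1.1141 N/mm
U = ½kδ² = 0.5 × 1.1141 × 68.7² = 2629.2 N·mm = 2.6292 J

2.63 J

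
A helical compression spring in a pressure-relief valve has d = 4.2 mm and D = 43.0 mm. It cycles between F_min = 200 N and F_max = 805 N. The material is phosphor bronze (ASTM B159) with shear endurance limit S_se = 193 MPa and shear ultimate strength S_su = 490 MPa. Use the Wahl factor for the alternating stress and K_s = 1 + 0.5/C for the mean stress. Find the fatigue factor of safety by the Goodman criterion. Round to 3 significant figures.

C = D/d = 43.0/4.2 = 10.2381; K_W = (4C−1)/(4C−4)+0.615/C = 1.1413; K_s = 1+0.5/C = 1.0488
F_a = (F_max−F_min)/2 = 302.5 N; F_m = (F_max+F_min)/2 = 502.5 N
τ_a = K_W·8F_aD/(πd³) = 1.1413 × 447.08 = 510.23 MPa
τ_m = K_s·8F_mD/(πd³) = 1.0488 × 742.67 = 778.94 MPa
Goodman: 1/n_f = τ_a/S_se + τ_m/S_su = 510.23/193 + 778.94/490 = 2.64370 + 1.58968 = 4.2334
n_f = 1/4.2334 = 0.2362

0.236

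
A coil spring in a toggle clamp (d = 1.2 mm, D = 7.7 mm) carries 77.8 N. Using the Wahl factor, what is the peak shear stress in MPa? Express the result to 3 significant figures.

Spring index C = D/d = 7.7/1.2 = 6.4167
K_W = (4C−1)/(4C−4) + 0.615/C = 24.667/21.667 + 0.0958 = 1.2343
τ₀ = 8FD/(πd³) = 8·77.8·7.7/(π·1.2³) = 4792.48/5.4287 = 882.81 MPa
τ_max = K·τ₀ = 1.2343 × 882.81 = 1089.7 MPa

1090 MPa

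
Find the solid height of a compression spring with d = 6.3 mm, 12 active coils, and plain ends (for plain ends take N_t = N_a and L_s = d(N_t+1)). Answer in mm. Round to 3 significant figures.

plain ends: N_t = N_a = 12
L_s = d·(N_t+1) = 6.3 × 13 = 81.9 mm

81.9 mm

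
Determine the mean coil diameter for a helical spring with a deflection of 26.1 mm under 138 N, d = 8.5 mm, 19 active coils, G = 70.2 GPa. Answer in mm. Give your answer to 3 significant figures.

Required rate k = F/δ = 138/26.1 = 5.2874 N/mm
D = (Gd⁴/(8N_a·k))^(1/3) = (70.2×10³·8.5⁴/(8·19·5.2874))^(1/3)
  = (455964)^(1/3) = 76.9680 mm

77.0 mm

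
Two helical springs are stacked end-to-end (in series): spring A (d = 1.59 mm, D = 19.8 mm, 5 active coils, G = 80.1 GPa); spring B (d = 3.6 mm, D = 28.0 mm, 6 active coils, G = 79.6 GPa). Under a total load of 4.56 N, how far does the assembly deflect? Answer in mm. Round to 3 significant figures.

k_A = Gd⁴/(8D³N_a) = (80.1×10³)(1.59⁴)/(8·19.8³·5) = 1.6488 N/mm
k_B = Gd⁴/(8D³N_a) = (79.6×10³)(3.6⁴)/(8·28.0³·6) = 12.688 N/mm
Series: 1/k_eq = 1/1.6488 + 1/12.688 = 0.68532; k_eq = 1.4592 N/mm
δ = F/k_eq = 4.56/1.4592 = 3.125 mm

3.13 mm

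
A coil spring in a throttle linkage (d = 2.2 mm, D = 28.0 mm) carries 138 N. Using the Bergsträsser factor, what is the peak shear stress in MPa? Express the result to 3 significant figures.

1020 MPa

Spring index C = D/d = 28.0/2.2 = 12.7273
K_B = (4C+2)/(4C−3) = 52.909/47.909 = 1.1044
τ₀ = 8FD/(πd³) = 8·138·28.0/(π·2.2³) = 30912/33.452 = 924.08 MPa
τ_max = K·τ₀ = 1.1044 × 924.08 = 1020.5 MPa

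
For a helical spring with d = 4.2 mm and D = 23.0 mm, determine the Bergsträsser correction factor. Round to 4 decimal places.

1.2645

C = D/d = 23.0/4.2 = 5.4762
K_B = (4C+2)/(4C−3) = 23.905/18.905 = 1.2645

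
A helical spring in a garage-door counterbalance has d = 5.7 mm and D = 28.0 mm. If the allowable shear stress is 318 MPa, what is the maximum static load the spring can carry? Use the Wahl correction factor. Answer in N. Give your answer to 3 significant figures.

627 N

C = D/d = 28.0/5.7 = 4.9123
K_W = (4C−1)/(4C−4) + 0.615/C = 18.649/15.649 + 0.1252 = 1.3169
τ_max = K·8FD/(πd³) → F_max = τ_allow·πd³/(8DK)
F_max = 318·π·5.7³/(8·28.0·1.3169) = 1.8501e+05/294.99 = 627.19 N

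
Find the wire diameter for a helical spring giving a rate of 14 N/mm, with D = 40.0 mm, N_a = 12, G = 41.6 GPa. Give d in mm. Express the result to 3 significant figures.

d = (8D³N_a·k / G)^(1/4) = (8·40.0³·12·14 / (41.6×10³))^0.25
  = (2067.7)^0.25 = 6.7433 mm

6.74 mm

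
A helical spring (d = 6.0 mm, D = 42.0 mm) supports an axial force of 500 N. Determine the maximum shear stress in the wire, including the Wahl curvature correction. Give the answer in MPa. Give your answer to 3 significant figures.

300 MPa

Spring index C = D/d = 42.0/6.0 = 7.0000
K_W = (4C−1)/(4C−4) + 0.615/C = 27.000/24.000 + 0.0879 = 1.2129
τ₀ = 8FD/(πd³) = 8·500·42.0/(π·6.0³) = 168000/678.58 = 247.57 MPa
τ_max = K·τ₀ = 1.2129 × 247.57 = 300.27 MPa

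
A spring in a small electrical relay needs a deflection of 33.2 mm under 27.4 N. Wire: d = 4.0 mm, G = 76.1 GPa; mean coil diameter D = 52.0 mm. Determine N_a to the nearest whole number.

Required rate k = F/δ = 27.4/33.2 = 0.8253 N/mm
N_a = Gd⁴/(8D³k) = (76.1×10³ × 4.0⁴)/(8 × 52.0³ × 0.8253)
    = 1.94816e+07 / 928352 = 20.99 → 21 coils

21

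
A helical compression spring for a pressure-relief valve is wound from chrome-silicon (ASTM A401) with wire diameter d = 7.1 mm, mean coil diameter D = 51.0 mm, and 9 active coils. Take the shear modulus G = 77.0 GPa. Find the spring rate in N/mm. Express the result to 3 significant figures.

20.5 N/mm

k = Gd⁴/(8D³N_a) = (77.0×10³ × 7.1⁴) / (8 × 51.0³ × 9)
  = 1.9567e+08 / 9.55087e+06 = 20.487 N/mm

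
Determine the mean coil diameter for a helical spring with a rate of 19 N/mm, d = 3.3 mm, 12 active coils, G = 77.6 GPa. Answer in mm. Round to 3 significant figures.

17.2 mm

D = (Gd⁴/(8N_a·k))^(1/3) = (77.6×10³·3.3⁴/(8·12·19))^(1/3)
  = (5045.37)^(1/3) = 17.1513 mm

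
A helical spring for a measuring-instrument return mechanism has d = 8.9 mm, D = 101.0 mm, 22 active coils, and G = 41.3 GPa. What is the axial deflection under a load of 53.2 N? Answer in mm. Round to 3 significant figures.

k = Gd⁴/(8D³N_a) = (41.3×10³)(8.9⁴)/(8·101.0³·22) = 1.429 N/mm
δ = F/k = 53.2 / 1.429 = 37.229 mm

37.2 mm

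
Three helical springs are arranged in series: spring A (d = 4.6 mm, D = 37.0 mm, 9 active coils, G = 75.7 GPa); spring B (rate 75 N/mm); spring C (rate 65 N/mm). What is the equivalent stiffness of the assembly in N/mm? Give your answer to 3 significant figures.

k_A = Gd⁴/(8D³N_a) = (75.7×10³)(4.6⁴)/(8·37.0³·9) = 9.2937 N/mm
Series: 1/k_eq = 1/9.2937 + 1/75 + 1/65 = 0.13632; k_eq = 7.3358 N/mm

7.34 N/mm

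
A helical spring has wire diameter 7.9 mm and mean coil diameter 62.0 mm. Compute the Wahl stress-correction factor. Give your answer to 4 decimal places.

1.1879

C = D/d = 62.0/7.9 = 7.8481
K_W = (4C−1)/(4C−4) + 0.615/C = 30.392/27.392 + 0.0784 = 1.1879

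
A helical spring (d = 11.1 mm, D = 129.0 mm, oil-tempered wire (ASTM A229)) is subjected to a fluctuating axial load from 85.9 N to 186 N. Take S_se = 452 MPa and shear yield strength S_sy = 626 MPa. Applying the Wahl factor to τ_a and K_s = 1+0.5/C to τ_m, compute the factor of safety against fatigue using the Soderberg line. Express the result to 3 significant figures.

C = D/d = 129.0/11.1 = 11.6216; K_W = (4C−1)/(4C−4)+0.615/C = 1.1235; K_s = 1+0.5/C = 1.0430
F_a = (F_max−F_min)/2 = 50.05 N; F_m = (F_max+F_min)/2 = 135.95 N
τ_a = K_W·8F_aD/(πd³) = 1.1235 × 12.022 = 13.507 MPa
τ_m = K_s·8F_mD/(πd³) = 1.0430 × 32.654 = 34.059 MPa
Soderberg: 1/n_f = τ_a/S_se + τ_m/S_sy = 13.507/452 + 34.059/626 = 0.02988 + 0.05441 = 0.08429
n_f = 1/0.08429 = 11.86

11.9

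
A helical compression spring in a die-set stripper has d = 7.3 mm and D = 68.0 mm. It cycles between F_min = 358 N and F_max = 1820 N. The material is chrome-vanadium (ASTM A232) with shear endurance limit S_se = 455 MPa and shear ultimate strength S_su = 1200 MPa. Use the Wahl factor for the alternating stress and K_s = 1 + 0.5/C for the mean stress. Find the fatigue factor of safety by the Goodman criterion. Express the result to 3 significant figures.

0.798

C = D/d = 68.0/7.3 = 9.3151; K_W = (4C−1)/(4C−4)+0.615/C = 1.1562; K_s = 1+0.5/C = 1.0537
F_a = (F_max−F_min)/2 = 731 N; F_m = (F_max+F_min)/2 = 1089 N
τ_a = K_W·8F_aD/(πd³) = 1.1562 × 325.39 = 376.22 MPa
τ_m = K_s·8F_mD/(πd³) = 1.0537 × 484.74 = 510.76 MPa
Goodman: 1/n_f = τ_a/S_se + τ_m/S_su = 376.22/455 + 510.76/1200 = 0.82685 + 0.42563 = 1.2525
n_f = 1/1.2525 = 0.7984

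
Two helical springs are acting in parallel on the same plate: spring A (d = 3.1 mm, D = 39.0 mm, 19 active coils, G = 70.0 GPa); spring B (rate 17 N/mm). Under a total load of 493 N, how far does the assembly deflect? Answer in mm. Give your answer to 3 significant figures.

27.8 mm

k_A = Gd⁴/(8D³N_a) = (70.0×10³)(3.1⁴)/(8·39.0³·19) = 0.71698 N/mm
Parallel: k_eq = 0.71698 + 17 = 17.717 N/mm
δ = F/k_eq = 493/17.717 = 27.826 mm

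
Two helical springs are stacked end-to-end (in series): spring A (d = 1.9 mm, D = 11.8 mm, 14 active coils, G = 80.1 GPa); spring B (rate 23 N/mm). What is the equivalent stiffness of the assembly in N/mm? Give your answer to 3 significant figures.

4.55 N/mm

k_A = Gd⁴/(8D³N_a) = (80.1×10³)(1.9⁴)/(8·11.8³·14) = 5.6726 N/mm
Series: 1/k_eq = 1/5.6726 + 1/23 = 0.21976; k_eq = 4.5503 N/mm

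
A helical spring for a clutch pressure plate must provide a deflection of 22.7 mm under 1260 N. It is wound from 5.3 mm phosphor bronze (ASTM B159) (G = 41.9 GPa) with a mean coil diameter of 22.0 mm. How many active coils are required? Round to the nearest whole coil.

7

Required rate k = F/δ = 1260/22.7 = 55.507 N/mm
N_a = Gd⁴/(8D³k) = (41.9×10³ × 5.3⁴)/(8 × 22.0³ × 55.507)
    = 3.30611e+07 / 4.72827e+06 = 6.992 → 7 coils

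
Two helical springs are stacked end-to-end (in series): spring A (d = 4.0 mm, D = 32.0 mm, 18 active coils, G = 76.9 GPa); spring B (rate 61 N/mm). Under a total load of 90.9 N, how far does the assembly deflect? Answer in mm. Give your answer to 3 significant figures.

23.3 mm

k_A = Gd⁴/(8D³N_a) = (76.9×10³)(4.0⁴)/(8·32.0³·18) = 4.1721 N/mm
Series: 1/k_eq = 1/4.1721 + 1/61 = 0.25608; k_eq = 3.905 N/mm
δ = F/k_eq = 90.9/3.905 = 23.278 mm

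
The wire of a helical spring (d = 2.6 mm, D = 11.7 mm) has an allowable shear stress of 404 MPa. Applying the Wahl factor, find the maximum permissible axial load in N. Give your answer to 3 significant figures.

176 N

C = D/d = 11.7/2.6 = 4.5000
K_W = (4C−1)/(4C−4) + 0.615/C = 17.000/14.000 + 0.1367 = 1.3510
τ_max = K·8FD/(πd³) → F_max = τ_allow·πd³/(8DK)
F_max = 404·π·2.6³/(8·11.7·1.3510) = 22308/126.45 = 176.41 N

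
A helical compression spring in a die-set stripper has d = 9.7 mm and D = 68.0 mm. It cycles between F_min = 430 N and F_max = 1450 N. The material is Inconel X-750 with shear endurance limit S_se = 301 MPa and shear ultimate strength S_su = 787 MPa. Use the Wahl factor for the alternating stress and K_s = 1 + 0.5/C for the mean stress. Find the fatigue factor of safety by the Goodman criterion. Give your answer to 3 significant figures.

C = D/d = 68.0/9.7 = 7.0103; K_W = (4C−1)/(4C−4)+0.615/C = 1.2125; K_s = 1+0.5/C = 1.0713
F_a = (F_max−F_min)/2 = 510 N; F_m = (F_max+F_min)/2 = 940 N
τ_a = K_W·8F_aD/(πd³) = 1.2125 × 96.762 = 117.33 MPa
τ_m = K_s·8F_mD/(πd³) = 1.0713 × 178.35 = 191.07 MPa
Goodman: 1/n_f = τ_a/S_se + τ_m/S_su = 117.33/301 + 191.07/787 = 0.38978 + 0.24278 = 0.63256
n_f = 1/0.63256 = 1.581

1.58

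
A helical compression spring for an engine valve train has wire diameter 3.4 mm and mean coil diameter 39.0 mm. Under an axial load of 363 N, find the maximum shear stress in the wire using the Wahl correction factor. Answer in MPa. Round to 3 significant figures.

Spring index C = D/d = 39.0/3.4 = 11.4706
K_W = (4C−1)/(4C−4) + 0.615/C = 44.882/41.882 + 0.0536 = 1.1252
τ₀ = 8FD/(πd³) = 8·363·39.0/(π·3.4³) = 113256/123.48 = 917.22 MPa
τ_max = K·τ₀ = 1.1252 × 917.22 = 1032.1 MPa

1030 MPa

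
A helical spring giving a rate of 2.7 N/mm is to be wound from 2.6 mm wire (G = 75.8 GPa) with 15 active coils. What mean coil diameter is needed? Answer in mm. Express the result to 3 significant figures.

22.0 mm

D = (Gd⁴/(8N_a·k))^(1/3) = (75.8×10³·2.6⁴/(8·15·2.7))^(1/3)
  = (10691)^(1/3) = 22.0296 mm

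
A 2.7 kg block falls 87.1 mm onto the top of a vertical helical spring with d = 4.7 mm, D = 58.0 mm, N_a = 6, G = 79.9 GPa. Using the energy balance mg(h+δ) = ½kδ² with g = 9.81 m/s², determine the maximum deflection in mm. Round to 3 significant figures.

k = Gd⁴/(8D³N_a) = (79.9×10³)(4.7⁴)/(8·58.0³·6) = 4.1631 N/mm
W = mg = 2.7 × 9.81 = 26.487 N
½kδ² − Wδ − Wh = 0 → δ = (W + √(W² + 2kWh))/k
δ = (26.487 + √(701.56 + 19208.5))/4.1631 = (26.487 + 141.1)/4.1631 = 40.256 mm

40.3 mm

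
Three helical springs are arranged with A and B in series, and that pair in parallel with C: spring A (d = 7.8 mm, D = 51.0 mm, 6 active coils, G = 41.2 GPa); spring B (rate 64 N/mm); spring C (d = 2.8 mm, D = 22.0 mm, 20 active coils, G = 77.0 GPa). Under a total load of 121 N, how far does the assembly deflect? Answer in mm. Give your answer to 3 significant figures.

k_A = Gd⁴/(8D³N_a) = (41.2×10³)(7.8⁴)/(8·51.0³·6) = 23.951 N/mm
k_C = Gd⁴/(8D³N_a) = (77.0×10³)(2.8⁴)/(8·22.0³·20) = 2.778 N/mm
Springs A,B series: k_AB = 1/(1/23.951+1/64) = 17.429 N/mm; parallel with C: k_eq = 17.429+2.778 = 20.207 N/mm
δ = F/k_eq = 121/20.207 = 5.9881 mm

5.99 mm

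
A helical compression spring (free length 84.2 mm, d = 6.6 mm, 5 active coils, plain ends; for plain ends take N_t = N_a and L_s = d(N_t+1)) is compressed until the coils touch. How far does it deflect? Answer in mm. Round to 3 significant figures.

44.6 mm

N_t = 5; L_s = 6.6·6 = 39.6 mm
δ_solid = L₀ − L_s = 84.2 − 39.6 = 44.6 mm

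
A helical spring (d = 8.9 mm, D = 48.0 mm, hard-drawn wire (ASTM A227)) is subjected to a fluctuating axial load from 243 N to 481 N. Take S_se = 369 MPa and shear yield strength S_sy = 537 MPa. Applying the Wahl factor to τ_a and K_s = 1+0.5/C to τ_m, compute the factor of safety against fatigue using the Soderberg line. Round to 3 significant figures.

C = D/d = 48.0/8.9 = 5.3933; K_W = (4C−1)/(4C−4)+0.615/C = 1.2847; K_s = 1+0.5/C = 1.0927
F_a = (F_max−F_min)/2 = 119 N; F_m = (F_max+F_min)/2 = 362 N
τ_a = K_W·8F_aD/(πd³) = 1.2847 × 20.633 = 26.508 MPa
τ_m = K_s·8F_mD/(πd³) = 1.0927 × 62.765 = 68.584 MPa
Soderberg: 1/n_f = τ_a/S_se + τ_m/S_sy = 26.508/369 + 68.584/537 = 0.07184 + 0.12772 = 0.19955
n_f = 1/0.19955 = 5.011

5.01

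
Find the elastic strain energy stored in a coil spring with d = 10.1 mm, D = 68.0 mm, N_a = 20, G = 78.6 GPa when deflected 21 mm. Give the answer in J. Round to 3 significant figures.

3.58 J

k = Gd⁴/(8D³N_a) = (78.6×10³)(10.1⁴)/(8·68.0³·20) = 16.258 N/mm
U = ½kδ² = 0.5 × 16.258 × 21² = 3584.8 N·mm = 3.5848 J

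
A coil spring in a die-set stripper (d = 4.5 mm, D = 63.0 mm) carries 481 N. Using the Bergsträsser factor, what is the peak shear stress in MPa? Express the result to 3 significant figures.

927 MPa

Spring index C = D/d = 63.0/4.5 = 14.0000
K_B = (4C+2)/(4C−3) = 58.000/53.000 = 1.0943
τ₀ = 8FD/(πd³) = 8·481·63.0/(π·4.5³) = 242424/286.28 = 846.81 MPa
τ_max = K·τ₀ = 1.0943 × 846.81 = 926.7 MPa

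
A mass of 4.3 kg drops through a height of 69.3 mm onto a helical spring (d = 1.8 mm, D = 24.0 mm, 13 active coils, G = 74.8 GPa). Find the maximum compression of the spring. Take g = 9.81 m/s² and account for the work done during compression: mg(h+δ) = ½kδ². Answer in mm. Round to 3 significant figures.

206 mm

k = Gd⁴/(8D³N_a) = (74.8×10³)(1.8⁴)/(8·24.0³·13) = 0.54617 N/mm
W = mg = 4.3 × 9.81 = 42.183 N
½kδ² − Wδ − Wh = 0 → δ = (W + √(W² + 2kWh))/k
δ = (42.183 + √(1779.4 + 3193.19))/0.54617 = (42.183 + 70.517)/0.54617 = 206.35 mm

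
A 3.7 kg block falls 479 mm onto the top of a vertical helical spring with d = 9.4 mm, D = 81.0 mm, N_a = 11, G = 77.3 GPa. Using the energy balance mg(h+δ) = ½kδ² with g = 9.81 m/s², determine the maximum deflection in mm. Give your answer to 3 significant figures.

k = Gd⁴/(8D³N_a) = (77.3×10³)(9.4⁴)/(8·81.0³·11) = 12.905 N/mm
W = mg = 3.7 × 9.81 = 36.297 N
½kδ² − Wδ − Wh = 0 → δ = (W + √(W² + 2kWh))/k
δ = (36.297 + √(1317.5 + 448734))/12.905 = (36.297 + 670.86)/12.905 = 54.798 mm

54.8 mm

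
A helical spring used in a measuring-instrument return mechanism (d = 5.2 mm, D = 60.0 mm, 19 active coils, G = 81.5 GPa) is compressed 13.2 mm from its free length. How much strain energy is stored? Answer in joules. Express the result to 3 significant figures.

k = Gd⁴/(8D³N_a) = (81.5×10³)(5.2⁴)/(8·60.0³·19) = 1.815 N/mm
U = ½kδ² = 0.5 × 1.815 × 13.2² = 158.12 N·mm = 0.15812 J

0.158 J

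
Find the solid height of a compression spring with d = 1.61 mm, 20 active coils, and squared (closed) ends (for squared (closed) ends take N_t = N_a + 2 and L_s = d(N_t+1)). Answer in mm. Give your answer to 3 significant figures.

squared (closed) ends: N_t = N_a + 2 = 20 + 2 = 22
L_s = d·(N_t+1) = 1.61 × 23 = 37.03 mm

37.0 mm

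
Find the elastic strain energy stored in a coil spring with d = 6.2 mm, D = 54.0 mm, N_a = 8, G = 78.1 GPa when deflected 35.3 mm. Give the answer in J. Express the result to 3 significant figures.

7.13 J

k = Gd⁴/(8D³N_a) = (78.1×10³)(6.2⁴)/(8·54.0³·8) = 11.451 N/mm
U = ½kδ² = 0.5 × 11.451 × 35.3² = 7134.7 N·mm = 7.1347 J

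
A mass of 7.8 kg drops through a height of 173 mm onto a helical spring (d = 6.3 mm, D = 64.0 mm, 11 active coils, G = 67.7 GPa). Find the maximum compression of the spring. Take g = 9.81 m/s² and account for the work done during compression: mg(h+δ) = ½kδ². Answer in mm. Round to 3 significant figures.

k = Gd⁴/(8D³N_a) = (67.7×10³)(6.3⁴)/(8·64.0³·11) = 4.623 N/mm
W = mg = 7.8 × 9.81 = 76.518 N
½kδ² − Wδ − Wh = 0 → δ = (W + √(W² + 2kWh))/k
δ = (76.518 + √(5855 + 122396))/4.623 = (76.518 + 358.12)/4.623 = 94.016 mm

94.0 mm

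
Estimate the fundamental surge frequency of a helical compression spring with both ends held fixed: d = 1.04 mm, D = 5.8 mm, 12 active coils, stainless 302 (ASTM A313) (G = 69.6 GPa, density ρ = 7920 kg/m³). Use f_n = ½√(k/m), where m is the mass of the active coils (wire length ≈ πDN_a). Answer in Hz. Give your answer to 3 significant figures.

859 Hz

k = Gd⁴/(8D³N_a) = (69.6×10³)(1.04⁴)/(8·5.8³·12) = 4.347 N/mm = 4347 N/m
Wire length L = πDN_a = π·5.8·12 = 218.65 mm
m = ρ·(πd²/4)·L = 7920 × 0.84949×10⁻⁶ m² × 0.21865 m = 0.0014711 kg
f_n = ½√(k/m) = 0.5·√(4347/0.0014711) = 0.5·√(2.9549e+06) = 859.49 Hz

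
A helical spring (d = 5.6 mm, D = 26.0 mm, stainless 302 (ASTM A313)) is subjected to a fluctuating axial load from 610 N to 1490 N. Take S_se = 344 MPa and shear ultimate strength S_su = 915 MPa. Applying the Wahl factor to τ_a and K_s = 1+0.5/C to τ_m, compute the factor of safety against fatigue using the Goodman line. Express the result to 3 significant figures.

0.889

C = D/d = 26.0/5.6 = 4.6429; K_W = (4C−1)/(4C−4)+0.615/C = 1.3383; K_s = 1+0.5/C = 1.1077
F_a = (F_max−F_min)/2 = 440 N; F_m = (F_max+F_min)/2 = 1050 N
τ_a = K_W·8F_aD/(πd³) = 1.3383 × 165.88 = 222.01 MPa
τ_m = K_s·8F_mD/(πd³) = 1.1077 × 395.86 = 438.49 MPa
Goodman: 1/n_f = τ_a/S_se + τ_m/S_su = 222.01/344 + 438.49/915 = 0.64537 + 0.47922 = 1.1246
n_f = 1/1.1246 = 0.8892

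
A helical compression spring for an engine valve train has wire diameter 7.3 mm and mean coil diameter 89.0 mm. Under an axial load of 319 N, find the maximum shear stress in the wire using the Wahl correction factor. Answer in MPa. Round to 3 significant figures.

Spring index C = D/d = 89.0/7.3 = 12.1918
K_W = (4C−1)/(4C−4) + 0.615/C = 47.767/44.767 + 0.0504 = 1.1175
τ₀ = 8FD/(πd³) = 8·319·89.0/(π·7.3³) = 227128/1222.1 = 185.85 MPa
τ_max = K·τ₀ = 1.1175 × 185.85 = 207.67 MPa

208 MPa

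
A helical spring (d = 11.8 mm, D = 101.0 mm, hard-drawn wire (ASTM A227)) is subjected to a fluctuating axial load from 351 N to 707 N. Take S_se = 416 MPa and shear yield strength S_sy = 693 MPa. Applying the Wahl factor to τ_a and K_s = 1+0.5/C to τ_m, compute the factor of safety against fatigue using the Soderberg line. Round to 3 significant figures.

C = D/d = 101.0/11.8 = 8.5593; K_W = (4C−1)/(4C−4)+0.615/C = 1.1711; K_s = 1+0.5/C = 1.0584
F_a = (F_max−F_min)/2 = 178 N; F_m = (F_max+F_min)/2 = 529 N
τ_a = K_W·8F_aD/(πd³) = 1.1711 × 27.863 = 32.63 MPa
τ_m = K_s·8F_mD/(πd³) = 1.0584 × 82.808 = 87.645 MPa
Soderberg: 1/n_f = τ_a/S_se + τ_m/S_sy = 32.63/416 + 87.645/693 = 0.07844 + 0.12647 = 0.20491
n_f = 1/0.20491 = 4.88

4.88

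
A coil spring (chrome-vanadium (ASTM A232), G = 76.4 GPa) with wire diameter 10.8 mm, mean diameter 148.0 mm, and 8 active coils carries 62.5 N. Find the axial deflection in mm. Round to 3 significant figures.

k = Gd⁴/(8D³N_a) = (76.4×10³)(10.8⁴)/(8·148.0³·8) = 5.0098 N/mm
δ = F/k = 62.5 / 5.0098 = 12.475 mm

12.5 mm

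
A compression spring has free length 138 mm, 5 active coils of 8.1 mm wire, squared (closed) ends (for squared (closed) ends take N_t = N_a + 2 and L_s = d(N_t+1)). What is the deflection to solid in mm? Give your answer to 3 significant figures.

N_t = 7; L_s = 8.1·8 = 64.8 mm
δ_solid = L₀ − L_s = 138 − 64.8 = 73.2 mm

73.2 mm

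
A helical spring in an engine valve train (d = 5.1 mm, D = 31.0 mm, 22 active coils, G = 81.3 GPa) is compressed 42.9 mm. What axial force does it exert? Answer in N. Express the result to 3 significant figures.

k = Gd⁴/(8D³N_a) = (81.3×10³)(5.1⁴)/(8·31.0³·22) = 10.49 N/mm
F = k·δ = 10.49 × 42.9 = 450.02 N

450 N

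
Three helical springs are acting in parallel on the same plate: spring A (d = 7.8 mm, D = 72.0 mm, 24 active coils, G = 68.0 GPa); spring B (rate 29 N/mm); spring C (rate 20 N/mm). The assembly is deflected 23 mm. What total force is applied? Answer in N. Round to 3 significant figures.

1210 N

k_A = Gd⁴/(8D³N_a) = (68.0×10³)(7.8⁴)/(8·72.0³·24) = 3.5123 N/mm
Parallel: k_eq = 3.5123 + 29 + 20 = 52.512 N/mm
F = k_eq·δ = 52.512·23 = 1207.8 N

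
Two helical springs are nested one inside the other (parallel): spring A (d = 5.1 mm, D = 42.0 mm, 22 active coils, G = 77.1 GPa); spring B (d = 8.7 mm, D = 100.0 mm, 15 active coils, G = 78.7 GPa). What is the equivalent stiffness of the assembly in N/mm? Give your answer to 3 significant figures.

7.76 N/mm

k_A = Gd⁴/(8D³N_a) = (77.1×10³)(5.1⁴)/(8·42.0³·22) = 4.0001 N/mm
k_B = Gd⁴/(8D³N_a) = (78.7×10³)(8.7⁴)/(8·100.0³·15) = 3.7573 N/mm
Parallel: k_eq = 4.0001 + 3.7573 = 7.7574 N/mm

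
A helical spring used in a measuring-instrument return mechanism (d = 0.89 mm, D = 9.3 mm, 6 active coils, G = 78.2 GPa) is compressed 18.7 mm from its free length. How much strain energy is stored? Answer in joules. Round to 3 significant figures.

k = Gd⁴/(8D³N_a) = (78.2×10³)(0.89⁴)/(8·9.3³·6) = 1.2708 N/mm
U = ½kδ² = 0.5 × 1.2708 × 18.7² = 222.19 N·mm = 0.22219 J

0.222 J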